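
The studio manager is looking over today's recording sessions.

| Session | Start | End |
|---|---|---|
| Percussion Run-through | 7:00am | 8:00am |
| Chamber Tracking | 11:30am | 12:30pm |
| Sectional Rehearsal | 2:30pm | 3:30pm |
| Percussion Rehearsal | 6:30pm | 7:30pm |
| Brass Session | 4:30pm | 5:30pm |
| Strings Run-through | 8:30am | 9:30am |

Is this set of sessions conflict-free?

Sorted by start: Percussion Run-through, Strings Run-through, Chamber Tracking, Sectional Rehearsal, Brass Session, Percussion Rehearsal.
Strings Run-through starts after Percussion Run-through ends — done with Percussion Run-through.
Chamber Tracking starts after Strings Run-through ends — done with Strings Run-through.
Sectional Rehearsal starts after Chamber Tracking ends — done with Chamber Tracking.
Brass Session starts after Sectional Rehearsal ends — done with Sectional Rehearsal.
Percussion Rehearsal starts after Brass Session ends.
Every pair is clear; the schedule has no overlaps.

Yes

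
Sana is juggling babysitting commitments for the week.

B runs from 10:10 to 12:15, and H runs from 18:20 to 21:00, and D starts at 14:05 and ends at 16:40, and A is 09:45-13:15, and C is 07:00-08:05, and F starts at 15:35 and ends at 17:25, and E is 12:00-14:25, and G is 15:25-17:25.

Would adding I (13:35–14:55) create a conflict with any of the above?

Yes — it overlaps D, E

C: ends 08:05 at or before I starts 13:35 → clear.
A: ends 13:15 at or before I starts 13:35 → clear.
B: ends 12:15 at or before I starts 13:35 → clear.
E: starts 12:00 before I ends 14:55, and ends 14:25 after I starts 13:35 → overlap.
D: starts 14:05 before I ends 14:55, and ends 16:40 after I starts 13:35 → overlap.
G: starts 15:25 at or after I ends 14:55 → clear.
F: starts 15:35 at or after I ends 14:55 → clear.
H: starts 18:20 at or after I ends 14:55 → clear.
I overlaps D, E.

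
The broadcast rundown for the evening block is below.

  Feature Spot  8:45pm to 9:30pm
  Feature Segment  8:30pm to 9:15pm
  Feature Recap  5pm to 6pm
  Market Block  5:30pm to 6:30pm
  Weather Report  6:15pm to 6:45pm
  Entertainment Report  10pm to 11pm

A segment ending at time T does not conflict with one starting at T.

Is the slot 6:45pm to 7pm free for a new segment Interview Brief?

Feature Recap: ends 6pm at or before Interview Brief starts 6:45pm → clear.
Market Block: ends 6:30pm at or before Interview Brief starts 6:45pm → clear.
Weather Report: ends 6:45pm at or before Interview Brief starts 6:45pm → clear.
Feature Segment: starts 8:30pm at or after Interview Brief ends 7pm → clear.
Feature Spot: starts 8:45pm at or after Interview Brief ends 7pm → clear.
Entertainment Report: starts 10pm at or after Interview Brief ends 7pm → clear.

Yes — the slot is free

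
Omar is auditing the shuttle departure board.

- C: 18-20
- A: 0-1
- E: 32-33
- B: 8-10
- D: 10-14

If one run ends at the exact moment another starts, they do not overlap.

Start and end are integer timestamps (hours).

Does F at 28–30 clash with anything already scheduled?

A: ends 1 at or before F starts 28 → clear.
B: ends 10 at or before F starts 28 → clear.
D: ends 14 at or before F starts 28 → clear.
C: ends 20 at or before F starts 28 → clear.
E: starts 32 at or after F ends 30 → clear.

No — it doesn't clash with anything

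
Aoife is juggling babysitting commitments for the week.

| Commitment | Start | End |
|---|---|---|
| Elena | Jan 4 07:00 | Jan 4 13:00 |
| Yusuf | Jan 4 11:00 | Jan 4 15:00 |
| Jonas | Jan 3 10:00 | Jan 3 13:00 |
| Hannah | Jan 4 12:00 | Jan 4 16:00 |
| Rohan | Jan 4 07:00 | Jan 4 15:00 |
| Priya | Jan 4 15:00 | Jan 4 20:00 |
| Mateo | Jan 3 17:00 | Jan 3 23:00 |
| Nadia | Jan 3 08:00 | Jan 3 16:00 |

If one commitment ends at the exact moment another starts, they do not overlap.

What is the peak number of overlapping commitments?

Sort all start/end points and keep a running count:
Jan 3 08:00 start Nadia → 1
Jan 3 10:00 start Jonas → 2
Jan 3 13:00 end Jonas → 1
Jan 3 16:00 end Nadia → 0
Jan 3 17:00 start Mateo → 1
Jan 3 23:00 end Mateo → 0
Jan 4 07:00 start Elena → 1
Jan 4 07:00 start Rohan → 2
Jan 4 11:00 start Yusuf → 3
Jan 4 12:00 start Hannah → 4
Jan 4 13:00 end Elena → 3
Jan 4 15:00 end Rohan → 2
Jan 4 15:00 end Yusuf → 1
Jan 4 15:00 start Priya → 2
Jan 4 16:00 end Hannah → 1
Jan 4 20:00 end Priya → 0
Peak is 4, at Jan 4 12:00 (Elena, Hannah, Rohan, Yusuf).

4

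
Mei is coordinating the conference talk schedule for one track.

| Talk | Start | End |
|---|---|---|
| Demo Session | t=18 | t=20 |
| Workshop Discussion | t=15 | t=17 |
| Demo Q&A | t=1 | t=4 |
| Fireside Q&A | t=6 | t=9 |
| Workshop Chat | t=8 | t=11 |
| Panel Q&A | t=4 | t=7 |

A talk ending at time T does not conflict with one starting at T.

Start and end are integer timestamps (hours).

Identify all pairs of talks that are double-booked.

Sorted by start: Demo Q&A, Panel Q&A, Fireside Q&A, Workshop Chat, Workshop Discussion, Demo Session.
Panel Q&A starts exactly when Demo Q&A ends (back-to-back, no overlap) — done with Demo Q&A.
Fireside Q&A starts before Panel Q&A ends → Panel Q&A and Fireside Q&A overlap.
Workshop Chat starts after Panel Q&A ends — done with Panel Q&A.
Workshop Chat starts before Fireside Q&A ends → Fireside Q&A and Workshop Chat overlap.
Workshop Discussion starts after Fireside Q&A ends — done with Fireside Q&A.
Workshop Discussion starts after Workshop Chat ends — done with Workshop Chat.
Demo Session starts after Workshop Discussion ends.

Fireside Q&A & Panel Q&A, Fireside Q&A & Workshop Chat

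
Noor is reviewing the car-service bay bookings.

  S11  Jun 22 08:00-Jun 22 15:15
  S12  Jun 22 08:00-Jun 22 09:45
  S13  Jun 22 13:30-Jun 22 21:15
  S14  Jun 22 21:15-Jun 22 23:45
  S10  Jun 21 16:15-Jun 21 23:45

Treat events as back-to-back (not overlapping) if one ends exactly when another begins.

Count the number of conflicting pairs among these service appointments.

2

Sorted by start: S10, S11, S12, S13, S14.
S11 starts after S10 ends, so S10 has no further overlaps.
S12 starts before S11 ends → S11 and S12 overlap.
S13 starts before S11 ends → S11 and S13 overlap.
S14 starts after S11 ends.
S13 starts after S12 ends, so S12 has no further overlaps.
S14 starts exactly when S13 ends (back-to-back, no overlap).
Overlapping pairs: S11 & S12, S11 & S13 — 2 in total.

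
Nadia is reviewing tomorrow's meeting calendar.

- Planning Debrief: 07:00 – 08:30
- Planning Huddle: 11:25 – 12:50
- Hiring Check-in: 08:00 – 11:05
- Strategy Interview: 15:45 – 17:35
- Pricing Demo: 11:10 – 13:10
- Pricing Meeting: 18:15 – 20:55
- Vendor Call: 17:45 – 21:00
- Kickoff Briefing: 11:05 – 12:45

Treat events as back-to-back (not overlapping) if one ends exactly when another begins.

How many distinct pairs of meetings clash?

Two intervals overlap when each starts before the other ends.
Sorted by start: Planning Debrief, Hiring Check-in, Kickoff Briefing, Pricing Demo, Planning Huddle, Strategy Interview, Vendor Call, Pricing Meeting.
Hiring Check-in starts before Planning Debrief ends → Planning Debrief and Hiring Check-in overlap.
Kickoff Briefing starts after Planning Debrief ends, so nothing later overlaps Planning Debrief either.
Kickoff Briefing starts exactly when Hiring Check-in ends (back-to-back, no overlap), so nothing later overlaps Hiring Check-in either.
Pricing Demo starts before Kickoff Briefing ends → Kickoff Briefing and Pricing Demo overlap.
Planning Huddle starts before Kickoff Briefing ends → Kickoff Briefing and Planning Huddle overlap.
Strategy Interview starts after Kickoff Briefing ends, so nothing later overlaps Kickoff Briefing either.
Planning Huddle starts before Pricing Demo ends → Pricing Demo and Planning Huddle overlap.
Strategy Interview starts after Pricing Demo ends, so nothing later overlaps Pricing Demo either.
Strategy Interview starts after Planning Huddle ends, so nothing later overlaps Planning Huddle either.
Vendor Call starts after Strategy Interview ends, so nothing later overlaps Strategy Interview either.
Pricing Meeting starts before Vendor Call ends → Vendor Call and Pricing Meeting overlap.
Overlapping pairs: Hiring Check-in & Planning Debrief, Kickoff Briefing & Planning Huddle, Kickoff Briefing & Pricing Demo, Planning Huddle & Pricing Demo, Pricing Meeting & Vendor Call — 5 in total.

5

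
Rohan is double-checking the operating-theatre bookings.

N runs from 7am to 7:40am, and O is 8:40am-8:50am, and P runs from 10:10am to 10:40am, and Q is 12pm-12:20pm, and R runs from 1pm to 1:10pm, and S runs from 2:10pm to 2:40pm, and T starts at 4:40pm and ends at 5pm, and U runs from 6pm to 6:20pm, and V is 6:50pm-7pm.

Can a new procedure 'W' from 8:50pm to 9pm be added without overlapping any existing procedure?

N: ends 7:40am at or before W starts 8:50pm → clear.
O: ends 8:50am at or before W starts 8:50pm → clear.
P: ends 10:40am at or before W starts 8:50pm → clear.
Q: ends 12:20pm at or before W starts 8:50pm → clear.
R: ends 1:10pm at or before W starts 8:50pm → clear.
S: ends 2:40pm at or before W starts 8:50pm → clear.
T: ends 5pm at or before W starts 8:50pm → clear.
U: ends 6:20pm at or before W starts 8:50pm → clear.
V: ends 7pm at or before W starts 8:50pm → clear.

Yes — the slot is free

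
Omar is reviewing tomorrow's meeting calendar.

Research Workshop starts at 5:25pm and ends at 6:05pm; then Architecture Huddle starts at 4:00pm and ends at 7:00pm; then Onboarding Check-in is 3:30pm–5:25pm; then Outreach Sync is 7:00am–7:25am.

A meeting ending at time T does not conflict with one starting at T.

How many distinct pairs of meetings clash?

Sorted by start: Outreach Sync, Onboarding Check-in, Architecture Huddle, Research Workshop.
Onboarding Check-in starts after Outreach Sync ends; Outreach Sync is clear from here.
Architecture Huddle starts before Onboarding Check-in ends → Onboarding Check-in and Architecture Huddle overlap.
Research Workshop starts exactly when Onboarding Check-in ends (back-to-back, no overlap).
Research Workshop starts before Architecture Huddle ends → Architecture Huddle and Research Workshop overlap.
Overlapping pairs: Architecture Huddle & Onboarding Check-in, Architecture Huddle & Research Workshop — 2 in total.

2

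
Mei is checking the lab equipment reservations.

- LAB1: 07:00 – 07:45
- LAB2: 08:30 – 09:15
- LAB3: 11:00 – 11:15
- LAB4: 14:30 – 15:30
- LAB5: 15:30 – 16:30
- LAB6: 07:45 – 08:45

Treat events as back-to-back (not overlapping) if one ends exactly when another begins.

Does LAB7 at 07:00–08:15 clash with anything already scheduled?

Yes — it overlaps LAB1, LAB6

LAB1: starts 07:00 before LAB7 ends 08:15, and ends 07:45 after LAB7 starts 07:00 → overlap.
LAB6: starts 07:45 before LAB7 ends 08:15, and ends 08:45 after LAB7 starts 07:00 → overlap.
LAB2: starts 08:30 at or after LAB7 ends 08:15 → clear.
LAB3: starts 11:00 at or after LAB7 ends 08:15 → clear.
LAB4: starts 14:30 at or after LAB7 ends 08:15 → clear.
LAB5: starts 15:30 at or after LAB7 ends 08:15 → clear.
LAB7 overlaps LAB1, LAB6.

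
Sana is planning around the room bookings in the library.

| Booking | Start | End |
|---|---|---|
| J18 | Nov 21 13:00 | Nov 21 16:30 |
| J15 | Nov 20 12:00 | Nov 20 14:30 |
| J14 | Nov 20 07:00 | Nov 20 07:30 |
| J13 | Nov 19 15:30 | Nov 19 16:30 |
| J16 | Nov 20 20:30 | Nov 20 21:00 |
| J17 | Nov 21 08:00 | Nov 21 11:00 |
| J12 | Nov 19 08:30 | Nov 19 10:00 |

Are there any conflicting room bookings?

Sorted by start: J12, J13, J14, J15, J16, J17, J18.
J13 starts after J12 ends, so nothing later overlaps J12 either.
J14 starts after J13 ends, so nothing later overlaps J13 either.
J15 starts after J14 ends, so nothing later overlaps J14 either.
J16 starts after J15 ends, so nothing later overlaps J15 either.
J17 starts after J16 ends, so nothing later overlaps J16 either.
J18 starts after J17 ends.
Every pair is clear; the schedule has no overlaps.

No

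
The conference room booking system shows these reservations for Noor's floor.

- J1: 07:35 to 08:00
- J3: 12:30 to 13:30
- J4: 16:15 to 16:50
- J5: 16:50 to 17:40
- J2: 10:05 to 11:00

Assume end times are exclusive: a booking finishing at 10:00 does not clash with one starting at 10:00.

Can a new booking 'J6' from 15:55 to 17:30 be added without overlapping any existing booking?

J1: ends 08:00 at or before J6 starts 15:55 → clear.
J2: ends 11:00 at or before J6 starts 15:55 → clear.
J3: ends 13:30 at or before J6 starts 15:55 → clear.
J4: starts 16:15 before J6 ends 17:30, and ends 16:50 after J6 starts 15:55 → overlap.
J5: starts 16:50 before J6 ends 17:30, and ends 17:40 after J6 starts 15:55 → overlap.
J6 overlaps J4, J5.

No — it overlaps J4, J5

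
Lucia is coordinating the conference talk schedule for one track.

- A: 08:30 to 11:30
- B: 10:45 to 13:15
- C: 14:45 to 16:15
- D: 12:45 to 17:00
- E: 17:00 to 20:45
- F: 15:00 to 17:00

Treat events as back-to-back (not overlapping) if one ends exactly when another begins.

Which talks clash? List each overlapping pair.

A & B, B & D, C & D, C & F, D & F

Two intervals overlap when each starts before the other ends.
Sorted by start: A, B, D, C, F, E.
B starts before A ends → A and B overlap.
D starts after A ends; A is clear from here.
D starts before B ends → B and D overlap.
C starts after B ends; B is clear from here.
C starts before D ends → D and C overlap.
F starts before D ends → D and F overlap.
E starts exactly when D ends (back-to-back, no overlap).
F starts before C ends → C and F overlap.
E starts after C ends.
E starts exactly when F ends (back-to-back, no overlap).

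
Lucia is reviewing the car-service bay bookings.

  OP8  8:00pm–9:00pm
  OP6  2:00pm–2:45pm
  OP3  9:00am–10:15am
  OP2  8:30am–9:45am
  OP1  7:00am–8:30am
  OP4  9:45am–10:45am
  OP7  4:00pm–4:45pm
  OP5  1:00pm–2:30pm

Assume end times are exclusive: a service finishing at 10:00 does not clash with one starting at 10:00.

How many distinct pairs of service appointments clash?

Sorted by start: OP1, OP2, OP3, OP4, OP5, OP6, OP7, OP8.
OP2 starts exactly when OP1 ends (back-to-back, no overlap) — done with OP1.
OP3 starts before OP2 ends → OP2 and OP3 overlap.
OP4 starts exactly when OP2 ends (back-to-back, no overlap) — done with OP2.
OP4 starts before OP3 ends → OP3 and OP4 overlap.
OP5 starts after OP3 ends — done with OP3.
OP5 starts after OP4 ends — done with OP4.
OP6 starts before OP5 ends → OP5 and OP6 overlap.
OP7 starts after OP5 ends — done with OP5.
OP7 starts after OP6 ends — done with OP6.
OP8 starts after OP7 ends.
Overlapping pairs: OP2 & OP3, OP3 & OP4, OP5 & OP6 — 3 in total.

3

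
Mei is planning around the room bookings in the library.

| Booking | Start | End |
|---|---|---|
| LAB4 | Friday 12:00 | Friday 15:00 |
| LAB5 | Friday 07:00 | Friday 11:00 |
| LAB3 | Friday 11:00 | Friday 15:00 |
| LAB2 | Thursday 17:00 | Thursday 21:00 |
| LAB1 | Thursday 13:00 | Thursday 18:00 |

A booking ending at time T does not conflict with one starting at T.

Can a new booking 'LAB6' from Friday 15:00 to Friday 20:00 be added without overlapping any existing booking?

Yes — the slot is free

LAB1: ends Thursday 18:00 at or before LAB6 starts Friday 15:00 → clear.
LAB2: ends Thursday 21:00 at or before LAB6 starts Friday 15:00 → clear.
LAB5: ends Friday 11:00 at or before LAB6 starts Friday 15:00 → clear.
LAB3: ends Friday 15:00 at or before LAB6 starts Friday 15:00 → clear.
LAB4: ends Friday 15:00 at or before LAB6 starts Friday 15:00 → clear.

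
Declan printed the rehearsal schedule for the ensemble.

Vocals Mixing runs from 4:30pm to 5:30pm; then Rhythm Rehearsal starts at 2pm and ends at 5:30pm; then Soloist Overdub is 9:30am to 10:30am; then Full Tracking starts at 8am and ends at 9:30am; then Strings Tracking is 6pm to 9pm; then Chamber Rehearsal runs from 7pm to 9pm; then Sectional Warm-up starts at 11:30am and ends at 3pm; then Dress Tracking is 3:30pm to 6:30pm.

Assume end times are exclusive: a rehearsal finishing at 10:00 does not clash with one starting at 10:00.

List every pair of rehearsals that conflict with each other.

Sorted by start: Full Tracking, Soloist Overdub, Sectional Warm-up, Rhythm Rehearsal, Dress Tracking, Vocals Mixing, Strings Tracking, Chamber Rehearsal.
Soloist Overdub starts exactly when Full Tracking ends (back-to-back, no overlap), so nothing later overlaps Full Tracking either.
Sectional Warm-up starts after Soloist Overdub ends, so nothing later overlaps Soloist Overdub either.
Rhythm Rehearsal starts before Sectional Warm-up ends → Sectional Warm-up and Rhythm Rehearsal overlap.
Dress Tracking starts after Sectional Warm-up ends, so nothing later overlaps Sectional Warm-up either.
Dress Tracking starts before Rhythm Rehearsal ends → Rhythm Rehearsal and Dress Tracking overlap.
Vocals Mixing starts before Rhythm Rehearsal ends → Rhythm Rehearsal and Vocals Mixing overlap.
Strings Tracking starts after Rhythm Rehearsal ends, so nothing later overlaps Rhythm Rehearsal either.
Vocals Mixing starts before Dress Tracking ends → Dress Tracking and Vocals Mixing overlap.
Strings Tracking starts before Dress Tracking ends → Dress Tracking and Strings Tracking overlap.
Chamber Rehearsal starts after Dress Tracking ends.
Strings Tracking starts after Vocals Mixing ends, so nothing later overlaps Vocals Mixing either.
Chamber Rehearsal starts before Strings Tracking ends → Strings Tracking and Chamber Rehearsal overlap.

Chamber Rehearsal & Strings Tracking, Dress Tracking & Rhythm Rehearsal, Dress Tracking & Strings Tracking, Dress Tracking & Vocals Mixing, Rhythm Rehearsal & Sectional Warm-up, Rhythm Rehearsal & Vocals Mixing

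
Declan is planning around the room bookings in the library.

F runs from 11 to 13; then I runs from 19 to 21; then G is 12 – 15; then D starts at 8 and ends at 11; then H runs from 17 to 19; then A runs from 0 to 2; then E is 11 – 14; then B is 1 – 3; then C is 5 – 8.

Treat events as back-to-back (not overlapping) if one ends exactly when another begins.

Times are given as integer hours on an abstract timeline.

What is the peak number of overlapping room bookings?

Walk through starts and ends in time order (an end at T is processed before a start at T):
0 start A → 1
1 start B → 2
2 end A → 1
3 end B → 0
5 start C → 1
8 end C → 0
8 start D → 1
11 end D → 0
11 start E → 1
11 start F → 2
12 start G → 3
13 end F → 2
14 end E → 1
15 end G → 0
17 start H → 1
19 end H → 0
19 start I → 1
21 end I → 0
Peak is 3, at 12 (E, F, G).

3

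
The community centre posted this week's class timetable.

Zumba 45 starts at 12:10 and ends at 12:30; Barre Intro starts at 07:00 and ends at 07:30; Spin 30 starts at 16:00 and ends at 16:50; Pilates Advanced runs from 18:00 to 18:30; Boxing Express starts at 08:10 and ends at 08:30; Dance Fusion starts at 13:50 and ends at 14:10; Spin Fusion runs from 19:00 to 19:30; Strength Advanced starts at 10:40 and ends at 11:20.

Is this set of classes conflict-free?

Sorted by start: Barre Intro, Boxing Express, Strength Advanced, Zumba 45, Dance Fusion, Spin 30, Pilates Advanced, Spin Fusion.
Boxing Express starts after Barre Intro ends — done with Barre Intro.
Strength Advanced starts after Boxing Express ends — done with Boxing Express.
Zumba 45 starts after Strength Advanced ends — done with Strength Advanced.
Dance Fusion starts after Zumba 45 ends — done with Zumba 45.
Spin 30 starts after Dance Fusion ends — done with Dance Fusion.
Pilates Advanced starts after Spin 30 ends — done with Spin 30.
Spin Fusion starts after Pilates Advanced ends.
Every pair is clear; the schedule has no overlaps.

Yes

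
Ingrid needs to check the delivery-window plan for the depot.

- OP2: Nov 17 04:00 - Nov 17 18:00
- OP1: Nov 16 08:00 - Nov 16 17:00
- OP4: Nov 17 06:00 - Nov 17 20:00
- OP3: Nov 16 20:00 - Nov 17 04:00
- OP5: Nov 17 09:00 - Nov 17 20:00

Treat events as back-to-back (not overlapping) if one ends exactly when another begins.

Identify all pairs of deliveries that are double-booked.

OP2 & OP4, OP2 & OP5, OP4 & OP5

Sorted by start: OP1, OP3, OP2, OP4, OP5.
OP3 starts after OP1 ends; OP1 is clear from here.
OP2 starts exactly when OP3 ends (back-to-back, no overlap); OP3 is clear from here.
OP4 starts before OP2 ends → OP2 and OP4 overlap.
OP5 starts before OP2 ends → OP2 and OP5 overlap.
OP5 starts before OP4 ends → OP4 and OP5 overlap.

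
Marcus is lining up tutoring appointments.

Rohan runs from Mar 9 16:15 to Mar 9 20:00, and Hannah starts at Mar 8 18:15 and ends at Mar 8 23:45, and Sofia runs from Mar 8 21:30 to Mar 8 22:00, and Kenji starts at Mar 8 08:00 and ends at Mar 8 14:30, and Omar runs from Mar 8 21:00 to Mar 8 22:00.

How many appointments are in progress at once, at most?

Walk through starts and ends in time order (an end at T is processed before a start at T):
Mar 8 08:00 start Kenji → 1
Mar 8 14:30 end Kenji → 0
Mar 8 18:15 start Hannah → 1
Mar 8 21:00 start Omar → 2
Mar 8 21:30 start Sofia → 3
Mar 8 22:00 end Omar → 2
Mar 8 22:00 end Sofia → 1
Mar 8 23:45 end Hannah → 0
Mar 9 16:15 start Rohan → 1
Mar 9 20:00 end Rohan → 0
Peak is 3, at Mar 8 21:30 (Hannah, Omar, Sofia).

3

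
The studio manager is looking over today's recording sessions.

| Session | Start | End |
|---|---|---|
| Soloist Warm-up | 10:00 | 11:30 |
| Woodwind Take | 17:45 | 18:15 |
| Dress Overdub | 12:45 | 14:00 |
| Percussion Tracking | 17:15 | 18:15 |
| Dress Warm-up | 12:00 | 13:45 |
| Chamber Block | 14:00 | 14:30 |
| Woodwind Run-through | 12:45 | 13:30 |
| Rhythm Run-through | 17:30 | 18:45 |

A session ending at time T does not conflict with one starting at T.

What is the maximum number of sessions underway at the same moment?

3

Sweep the timeline, counting +1 at each start and −1 at each end (ends before starts at a tie):
10:00 start Soloist Warm-up → 1
11:30 end Soloist Warm-up → 0
12:00 start Dress Warm-up → 1
12:45 start Dress Overdub → 2
12:45 start Woodwind Run-through → 3
13:30 end Woodwind Run-through → 2
13:45 end Dress Warm-up → 1
14:00 end Dress Overdub → 0
14:00 start Chamber Block → 1
14:30 end Chamber Block → 0
17:15 start Percussion Tracking → 1
17:30 start Rhythm Run-through → 2
17:45 start Woodwind Take → 3
18:15 end Percussion Tracking → 2
18:15 end Woodwind Take → 1
18:45 end Rhythm Run-through → 0
Peak is 3, at 12:45 (Dress Overdub, Dress Warm-up, Woodwind Run-through).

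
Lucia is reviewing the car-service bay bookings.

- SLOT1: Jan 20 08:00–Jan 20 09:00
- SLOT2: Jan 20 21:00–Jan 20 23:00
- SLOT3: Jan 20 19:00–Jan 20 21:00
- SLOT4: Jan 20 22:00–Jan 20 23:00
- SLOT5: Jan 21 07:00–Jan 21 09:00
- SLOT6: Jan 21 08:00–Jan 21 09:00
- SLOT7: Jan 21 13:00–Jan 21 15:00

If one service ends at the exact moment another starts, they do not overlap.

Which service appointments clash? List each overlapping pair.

SLOT2 & SLOT4, SLOT5 & SLOT6

Two intervals overlap when each starts before the other ends.
Sorted by start: SLOT1, SLOT3, SLOT2, SLOT4, SLOT5, SLOT6, SLOT7.
SLOT3 starts after SLOT1 ends; SLOT1 is clear from here.
SLOT2 starts exactly when SLOT3 ends (back-to-back, no overlap); SLOT3 is clear from here.
SLOT4 starts before SLOT2 ends → SLOT2 and SLOT4 overlap.
SLOT5 starts after SLOT2 ends; SLOT2 is clear from here.
SLOT5 starts after SLOT4 ends; SLOT4 is clear from here.
SLOT6 starts before SLOT5 ends → SLOT5 and SLOT6 overlap.
SLOT7 starts after SLOT5 ends.
SLOT7 starts after SLOT6 ends.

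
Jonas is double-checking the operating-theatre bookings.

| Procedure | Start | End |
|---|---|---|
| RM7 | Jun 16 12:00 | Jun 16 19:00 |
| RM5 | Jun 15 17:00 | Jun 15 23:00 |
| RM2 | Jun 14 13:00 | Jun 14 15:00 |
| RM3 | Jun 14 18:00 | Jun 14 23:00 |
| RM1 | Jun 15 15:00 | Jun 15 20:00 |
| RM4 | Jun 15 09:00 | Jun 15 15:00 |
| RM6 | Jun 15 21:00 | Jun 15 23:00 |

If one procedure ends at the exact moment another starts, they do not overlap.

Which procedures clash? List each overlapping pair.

RM1 & RM5, RM5 & RM6

Sorted by start: RM2, RM3, RM4, RM1, RM5, RM6, RM7.
RM3 starts after RM2 ends — done with RM2.
RM4 starts after RM3 ends — done with RM3.
RM1 starts exactly when RM4 ends (back-to-back, no overlap) — done with RM4.
RM5 starts before RM1 ends → RM1 and RM5 overlap.
RM6 starts after RM1 ends — done with RM1.
RM6 starts before RM5 ends → RM5 and RM6 overlap.
RM7 starts after RM5 ends.
RM7 starts after RM6 ends.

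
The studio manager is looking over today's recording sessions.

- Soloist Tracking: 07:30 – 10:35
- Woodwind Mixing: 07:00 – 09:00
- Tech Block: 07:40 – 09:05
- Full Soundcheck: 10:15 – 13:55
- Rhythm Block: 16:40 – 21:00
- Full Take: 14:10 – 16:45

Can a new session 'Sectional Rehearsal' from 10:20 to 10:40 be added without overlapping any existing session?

No — it overlaps Full Soundcheck, Soloist Tracking

Woodwind Mixing: ends 09:00 at or before Sectional Rehearsal starts 10:20 → clear.
Soloist Tracking: starts 07:30 before Sectional Rehearsal ends 10:40, and ends 10:35 after Sectional Rehearsal starts 10:20 → overlap.
Tech Block: ends 09:05 at or before Sectional Rehearsal starts 10:20 → clear.
Full Soundcheck: starts 10:15 before Sectional Rehearsal ends 10:40, and ends 13:55 after Sectional Rehearsal starts 10:20 → overlap.
Full Take: starts 14:10 at or after Sectional Rehearsal ends 10:40 → clear.
Rhythm Block: starts 16:40 at or after Sectional Rehearsal ends 10:40 → clear.
Sectional Rehearsal overlaps Soloist Tracking, Full Soundcheck.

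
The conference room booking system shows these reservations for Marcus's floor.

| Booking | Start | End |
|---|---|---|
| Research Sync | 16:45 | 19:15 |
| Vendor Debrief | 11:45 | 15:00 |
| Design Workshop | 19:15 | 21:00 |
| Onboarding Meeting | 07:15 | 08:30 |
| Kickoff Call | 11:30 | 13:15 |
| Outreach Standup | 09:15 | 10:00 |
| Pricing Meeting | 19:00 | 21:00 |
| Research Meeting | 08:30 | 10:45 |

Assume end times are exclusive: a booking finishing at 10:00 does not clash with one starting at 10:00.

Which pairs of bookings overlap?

Design Workshop & Pricing Meeting, Kickoff Call & Vendor Debrief, Outreach Standup & Research Meeting, Pricing Meeting & Research Sync

Sorted by start: Onboarding Meeting, Research Meeting, Outreach Standup, Kickoff Call, Vendor Debrief, Research Sync, Pricing Meeting, Design Workshop.
Research Meeting starts exactly when Onboarding Meeting ends (back-to-back, no overlap), so nothing later overlaps Onboarding Meeting either.
Outreach Standup starts before Research Meeting ends → Research Meeting and Outreach Standup overlap.
Kickoff Call starts after Research Meeting ends, so nothing later overlaps Research Meeting either.
Kickoff Call starts after Outreach Standup ends, so nothing later overlaps Outreach Standup either.
Vendor Debrief starts before Kickoff Call ends → Kickoff Call and Vendor Debrief overlap.
Research Sync starts after Kickoff Call ends, so nothing later overlaps Kickoff Call either.
Research Sync starts after Vendor Debrief ends, so nothing later overlaps Vendor Debrief either.
Pricing Meeting starts before Research Sync ends → Research Sync and Pricing Meeting overlap.
Design Workshop starts exactly when Research Sync ends (back-to-back, no overlap).
Design Workshop starts before Pricing Meeting ends → Pricing Meeting and Design Workshop overlap.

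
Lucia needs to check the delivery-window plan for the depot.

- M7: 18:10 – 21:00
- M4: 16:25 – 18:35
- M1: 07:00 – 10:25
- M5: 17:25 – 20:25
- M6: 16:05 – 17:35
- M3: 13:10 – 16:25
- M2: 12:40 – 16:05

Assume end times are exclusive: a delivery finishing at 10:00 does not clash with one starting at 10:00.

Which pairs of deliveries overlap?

M2 & M3, M3 & M6, M4 & M5, M4 & M6, M4 & M7, M5 & M6, M5 & M7

Two intervals overlap when each starts before the other ends.
Sorted by start: M1, M2, M3, M6, M4, M5, M7.
M2 starts after M1 ends, so nothing later overlaps M1 either.
M3 starts before M2 ends → M2 and M3 overlap.
M6 starts exactly when M2 ends (back-to-back, no overlap), so nothing later overlaps M2 either.
M6 starts before M3 ends → M3 and M6 overlap.
M4 starts exactly when M3 ends (back-to-back, no overlap), so nothing later overlaps M3 either.
M4 starts before M6 ends → M6 and M4 overlap.
M5 starts before M6 ends → M6 and M5 overlap.
M7 starts after M6 ends.
M5 starts before M4 ends → M4 and M5 overlap.
M7 starts before M4 ends → M4 and M7 overlap.
M7 starts before M5 ends → M5 and M7 overlap.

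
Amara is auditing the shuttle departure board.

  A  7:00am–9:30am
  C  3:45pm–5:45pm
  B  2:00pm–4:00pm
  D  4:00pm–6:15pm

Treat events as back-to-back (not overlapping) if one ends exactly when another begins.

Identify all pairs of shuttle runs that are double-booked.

Check each pair: they overlap iff neither finishes before the other starts.
Sorted by start: A, B, C, D.
B starts after A ends, so nothing later overlaps A either.
C starts before B ends → B and C overlap.
D starts exactly when B ends (back-to-back, no overlap).
D starts before C ends → C and D overlap.

B & C, C & D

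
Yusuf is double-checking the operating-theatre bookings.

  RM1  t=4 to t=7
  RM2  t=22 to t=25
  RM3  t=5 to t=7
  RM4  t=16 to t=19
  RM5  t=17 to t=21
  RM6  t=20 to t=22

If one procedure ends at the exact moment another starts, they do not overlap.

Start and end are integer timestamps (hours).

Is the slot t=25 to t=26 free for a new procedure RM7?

Yes — the slot is free

RM1: ends t=7 at or before RM7 starts t=25 → clear.
RM3: ends t=7 at or before RM7 starts t=25 → clear.
RM4: ends t=19 at or before RM7 starts t=25 → clear.
RM5: ends t=21 at or before RM7 starts t=25 → clear.
RM6: ends t=22 at or before RM7 starts t=25 → clear.
RM2: ends t=25 at or before RM7 starts t=25 → clear.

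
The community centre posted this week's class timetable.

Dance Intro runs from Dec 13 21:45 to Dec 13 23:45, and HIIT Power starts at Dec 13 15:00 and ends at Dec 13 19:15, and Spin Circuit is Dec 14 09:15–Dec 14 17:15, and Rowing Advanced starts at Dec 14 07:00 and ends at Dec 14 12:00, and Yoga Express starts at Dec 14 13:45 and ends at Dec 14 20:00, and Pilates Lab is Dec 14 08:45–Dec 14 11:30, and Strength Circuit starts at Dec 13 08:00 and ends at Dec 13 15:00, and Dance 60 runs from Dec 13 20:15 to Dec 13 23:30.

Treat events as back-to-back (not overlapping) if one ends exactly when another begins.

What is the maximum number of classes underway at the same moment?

Walk through starts and ends in time order (an end at T is processed before a start at T):
Dec 13 08:00 start Strength Circuit → 1
Dec 13 15:00 end Strength Circuit → 0
Dec 13 15:00 start HIIT Power → 1
Dec 13 19:15 end HIIT Power → 0
Dec 13 20:15 start Dance 60 → 1
Dec 13 21:45 start Dance Intro → 2
Dec 13 23:30 end Dance 60 → 1
Dec 13 23:45 end Dance Intro → 0
Dec 14 07:00 start Rowing Advanced → 1
Dec 14 08:45 start Pilates Lab → 2
Dec 14 09:15 start Spin Circuit → 3
Dec 14 11:30 end Pilates Lab → 2
Dec 14 12:00 end Rowing Advanced → 1
Dec 14 13:45 start Yoga Express → 2
Dec 14 17:15 end Spin Circuit → 1
Dec 14 20:00 end Yoga Express → 0
Peak is 3, at Dec 14 09:15 (Pilates Lab, Rowing Advanced, Spin Circuit).

3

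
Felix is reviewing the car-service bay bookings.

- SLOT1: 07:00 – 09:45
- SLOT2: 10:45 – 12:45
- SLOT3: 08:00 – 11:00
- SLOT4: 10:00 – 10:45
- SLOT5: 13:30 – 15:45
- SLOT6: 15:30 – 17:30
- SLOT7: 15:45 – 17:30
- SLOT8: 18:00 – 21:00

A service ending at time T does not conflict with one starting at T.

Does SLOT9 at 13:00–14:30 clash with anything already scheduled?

Yes — it overlaps SLOT5

SLOT1: ends 09:45 at or before SLOT9 starts 13:00 → clear.
SLOT3: ends 11:00 at or before SLOT9 starts 13:00 → clear.
SLOT4: ends 10:45 at or before SLOT9 starts 13:00 → clear.
SLOT2: ends 12:45 at or before SLOT9 starts 13:00 → clear.
SLOT5: starts 13:30 before SLOT9 ends 14:30, and ends 15:45 after SLOT9 starts 13:00 → overlap.
SLOT6: starts 15:30 at or after SLOT9 ends 14:30 → clear.
SLOT7: starts 15:45 at or after SLOT9 ends 14:30 → clear.
SLOT8: starts 18:00 at or after SLOT9 ends 14:30 → clear.
SLOT9 overlaps SLOT5.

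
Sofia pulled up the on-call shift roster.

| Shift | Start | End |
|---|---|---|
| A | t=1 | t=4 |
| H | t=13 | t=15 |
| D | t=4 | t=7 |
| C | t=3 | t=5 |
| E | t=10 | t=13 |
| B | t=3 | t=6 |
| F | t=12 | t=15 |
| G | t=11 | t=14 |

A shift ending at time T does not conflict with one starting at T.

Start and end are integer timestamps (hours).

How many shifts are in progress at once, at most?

3

Sweep the timeline, counting +1 at each start and −1 at each end (ends before starts at a tie):
t=1 start A → 1
t=3 start B → 2
t=3 start C → 3
t=4 end A → 2
t=4 start D → 3
t=5 end C → 2
t=6 end B → 1
t=7 end D → 0
t=10 start E → 1
t=11 start G → 2
t=12 start F → 3
t=13 end E → 2
t=13 start H → 3
t=14 end G → 2
t=15 end F → 1
t=15 end H → 0
Peak is 3, at t=3 (A, B, C).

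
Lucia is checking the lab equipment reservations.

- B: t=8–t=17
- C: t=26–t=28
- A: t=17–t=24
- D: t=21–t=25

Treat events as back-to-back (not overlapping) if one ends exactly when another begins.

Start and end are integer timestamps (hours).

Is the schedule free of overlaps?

No

Sorted by start: B, A, D, C.
A starts exactly when B ends (back-to-back, no overlap); B is clear from here.
D starts before A ends → A and D overlap.
That's a conflict, so the schedule is not conflict-free.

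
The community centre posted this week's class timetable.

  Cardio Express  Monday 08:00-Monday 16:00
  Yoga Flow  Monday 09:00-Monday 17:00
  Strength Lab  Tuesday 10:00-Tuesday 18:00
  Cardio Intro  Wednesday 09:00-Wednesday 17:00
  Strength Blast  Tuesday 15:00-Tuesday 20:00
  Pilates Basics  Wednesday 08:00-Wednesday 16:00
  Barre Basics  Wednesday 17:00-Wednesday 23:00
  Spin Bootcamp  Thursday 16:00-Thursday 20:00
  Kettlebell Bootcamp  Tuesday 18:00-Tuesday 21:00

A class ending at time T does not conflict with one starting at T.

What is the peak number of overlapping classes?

2

Sweep the timeline, counting +1 at each start and −1 at each end (ends before starts at a tie):
Monday 08:00 start Cardio Express → 1
Monday 09:00 start Yoga Flow → 2
Monday 16:00 end Cardio Express → 1
Monday 17:00 end Yoga Flow → 0
Tuesday 10:00 start Strength Lab → 1
Tuesday 15:00 start Strength Blast → 2
Tuesday 18:00 end Strength Lab → 1
Tuesday 18:00 start Kettlebell Bootcamp → 2
Tuesday 20:00 end Strength Blast → 1
Tuesday 21:00 end Kettlebell Bootcamp → 0
Wednesday 08:00 start Pilates Basics → 1
Wednesday 09:00 start Cardio Intro → 2
Wednesday 16:00 end Pilates Basics → 1
Wednesday 17:00 end Cardio Intro → 0
Wednesday 17:00 start Barre Basics → 1
Wednesday 23:00 end Barre Basics → 0
Thursday 16:00 start Spin Bootcamp → 1
Thursday 20:00 end Spin Bootcamp → 0
Peak is 2, at Monday 09:00 (Cardio Express, Yoga Flow).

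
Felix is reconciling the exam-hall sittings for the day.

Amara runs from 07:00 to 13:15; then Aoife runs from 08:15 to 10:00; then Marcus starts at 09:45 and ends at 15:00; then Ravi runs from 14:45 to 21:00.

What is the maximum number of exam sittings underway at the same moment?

3

Walk through starts and ends in time order (an end at T is processed before a start at T):
07:00 start Amara → 1
08:15 start Aoife → 2
09:45 start Marcus → 3
10:00 end Aoife → 2
13:15 end Amara → 1
14:45 start Ravi → 2
15:00 end Marcus → 1
21:00 end Ravi → 0
Peak is 3, at 09:45 (Amara, Aoife, Marcus).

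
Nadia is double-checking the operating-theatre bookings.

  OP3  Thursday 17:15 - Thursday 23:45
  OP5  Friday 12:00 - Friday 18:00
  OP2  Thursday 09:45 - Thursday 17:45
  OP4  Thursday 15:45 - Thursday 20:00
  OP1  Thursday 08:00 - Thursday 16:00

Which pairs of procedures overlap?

Sorted by start: OP1, OP2, OP4, OP3, OP5.
OP2 starts before OP1 ends → OP1 and OP2 overlap.
OP4 starts before OP1 ends → OP1 and OP4 overlap.
OP3 starts after OP1 ends; OP1 is clear from here.
OP4 starts before OP2 ends → OP2 and OP4 overlap.
OP3 starts before OP2 ends → OP2 and OP3 overlap.
OP5 starts after OP2 ends.
OP3 starts before OP4 ends → OP4 and OP3 overlap.
OP5 starts after OP4 ends.
OP5 starts after OP3 ends.

OP1 & OP2, OP1 & OP4, OP2 & OP3, OP2 & OP4, OP3 & OP4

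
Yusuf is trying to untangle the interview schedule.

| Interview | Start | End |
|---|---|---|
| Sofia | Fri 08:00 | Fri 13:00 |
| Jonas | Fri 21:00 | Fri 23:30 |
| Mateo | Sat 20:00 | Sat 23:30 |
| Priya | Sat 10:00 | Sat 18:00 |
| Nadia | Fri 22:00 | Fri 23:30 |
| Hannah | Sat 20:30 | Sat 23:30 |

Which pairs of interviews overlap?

Hannah & Mateo, Jonas & Nadia

Sorted by start: Sofia, Jonas, Nadia, Priya, Mateo, Hannah.
Jonas starts after Sofia ends, so Sofia has no further overlaps.
Nadia starts before Jonas ends → Jonas and Nadia overlap.
Priya starts after Jonas ends, so Jonas has no further overlaps.
Priya starts after Nadia ends, so Nadia has no further overlaps.
Mateo starts after Priya ends, so Priya has no further overlaps.
Hannah starts before Mateo ends → Mateo and Hannah overlap.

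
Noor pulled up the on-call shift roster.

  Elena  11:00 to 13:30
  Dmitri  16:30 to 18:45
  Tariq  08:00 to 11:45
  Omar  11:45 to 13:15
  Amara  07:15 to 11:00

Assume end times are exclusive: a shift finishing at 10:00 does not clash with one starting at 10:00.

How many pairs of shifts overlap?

3

Two intervals overlap when each starts before the other ends.
Sorted by start: Amara, Tariq, Elena, Omar, Dmitri.
Tariq starts before Amara ends → Amara and Tariq overlap.
Elena starts exactly when Amara ends (back-to-back, no overlap), so nothing later overlaps Amara either.
Elena starts before Tariq ends → Tariq and Elena overlap.
Omar starts exactly when Tariq ends (back-to-back, no overlap), so nothing later overlaps Tariq either.
Omar starts before Elena ends → Elena and Omar overlap.
Dmitri starts after Elena ends.
Dmitri starts after Omar ends.
Overlapping pairs: Amara & Tariq, Elena & Omar, Elena & Tariq — 3 in total.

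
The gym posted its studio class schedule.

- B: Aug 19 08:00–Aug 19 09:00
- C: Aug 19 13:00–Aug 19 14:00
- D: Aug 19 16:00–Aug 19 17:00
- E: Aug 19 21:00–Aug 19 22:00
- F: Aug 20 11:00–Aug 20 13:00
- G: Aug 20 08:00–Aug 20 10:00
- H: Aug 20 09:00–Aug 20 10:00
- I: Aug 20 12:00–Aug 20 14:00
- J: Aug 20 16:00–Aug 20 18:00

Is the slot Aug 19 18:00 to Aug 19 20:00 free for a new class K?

Yes — the slot is free

B: ends Aug 19 09:00 at or before K starts Aug 19 18:00 → clear.
C: ends Aug 19 14:00 at or before K starts Aug 19 18:00 → clear.
D: ends Aug 19 17:00 at or before K starts Aug 19 18:00 → clear.
E: starts Aug 19 21:00 at or after K ends Aug 19 20:00 → clear.
G: starts Aug 20 08:00 at or after K ends Aug 19 20:00 → clear.
H: starts Aug 20 09:00 at or after K ends Aug 19 20:00 → clear.
F: starts Aug 20 11:00 at or after K ends Aug 19 20:00 → clear.
I: starts Aug 20 12:00 at or after K ends Aug 19 20:00 → clear.
J: starts Aug 20 16:00 at or after K ends Aug 19 20:00 → clear.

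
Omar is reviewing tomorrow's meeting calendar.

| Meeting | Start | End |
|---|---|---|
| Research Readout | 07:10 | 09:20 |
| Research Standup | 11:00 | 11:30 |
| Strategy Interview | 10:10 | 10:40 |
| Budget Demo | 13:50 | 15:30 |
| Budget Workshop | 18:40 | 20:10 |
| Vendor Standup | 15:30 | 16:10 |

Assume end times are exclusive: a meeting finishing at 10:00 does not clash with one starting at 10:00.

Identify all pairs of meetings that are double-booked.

Check each pair: they overlap iff neither finishes before the other starts.
Sorted by start: Research Readout, Strategy Interview, Research Standup, Budget Demo, Vendor Standup, Budget Workshop.
Strategy Interview starts after Research Readout ends; Research Readout is clear from here.
Research Standup starts after Strategy Interview ends; Strategy Interview is clear from here.
Budget Demo starts after Research Standup ends; Research Standup is clear from here.
Vendor Standup starts exactly when Budget Demo ends (back-to-back, no overlap); Budget Demo is clear from here.
Budget Workshop starts after Vendor Standup ends.

no conflicts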